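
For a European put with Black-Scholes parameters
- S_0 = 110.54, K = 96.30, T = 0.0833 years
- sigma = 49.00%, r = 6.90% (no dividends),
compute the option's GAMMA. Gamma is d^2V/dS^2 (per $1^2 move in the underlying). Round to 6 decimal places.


Answer: Gamma = 0.014143

Derivation:
d1 = 1.0865100508; d2 = 0.9450875278
phi(d1) = 0.2210888596; exp(-qT) = 1.0000000000; exp(-rT) = 0.9942687864
Gamma = exp(-qT) * phi(d1) / (S * sigma * sqrt(T)) = 1.0000000000 * 0.2210888596 / (110.5400 * 0.4900 * 0.2886173938) = 0.014143


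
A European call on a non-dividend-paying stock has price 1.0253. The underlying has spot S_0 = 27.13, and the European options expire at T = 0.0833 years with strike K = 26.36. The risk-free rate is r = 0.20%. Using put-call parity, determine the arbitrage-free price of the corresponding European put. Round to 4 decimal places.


Answer: Put price = 0.2509

Derivation:
Put-call parity: C - P = S_0 * exp(-qT) - K * exp(-rT).
S_0 * exp(-qT) = 27.1300 * 1.00000000 = 27.13000000
K * exp(-rT) = 26.3600 * 0.99983341 = 26.35560879
P = C - S*exp(-qT) + K*exp(-rT)
P = 1.0253 - 27.13000000 + 26.35560879 = 0.2509


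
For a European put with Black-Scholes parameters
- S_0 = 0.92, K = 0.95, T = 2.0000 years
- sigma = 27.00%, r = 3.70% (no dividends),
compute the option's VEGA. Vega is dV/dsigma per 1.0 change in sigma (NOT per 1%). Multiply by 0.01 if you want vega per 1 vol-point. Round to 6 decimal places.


d1 = 0.3006819309; d2 = -0.0811557310
phi(d1) = 0.3813097107; exp(-qT) = 1.0000000000; exp(-rT) = 0.9286716938
Vega = S * exp(-qT) * phi(d1) * sqrt(T) = 0.9200 * 1.0000000000 * 0.3813097107 * 1.4142135624 = 0.496113

Answer: Vega = 0.496113


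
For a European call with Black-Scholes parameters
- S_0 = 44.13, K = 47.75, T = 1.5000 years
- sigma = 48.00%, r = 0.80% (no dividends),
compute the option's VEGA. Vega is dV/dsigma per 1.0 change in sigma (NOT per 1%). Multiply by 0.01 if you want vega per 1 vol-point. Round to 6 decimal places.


Answer: Vega = 21.214610

Derivation:
d1 = 0.1802429068; d2 = -0.4076346314
phi(d1) = 0.3925143092; exp(-qT) = 1.0000000000; exp(-rT) = 0.9880717129
Vega = S * exp(-qT) * phi(d1) * sqrt(T) = 44.1300 * 1.0000000000 * 0.3925143092 * 1.2247448714 = 21.214610


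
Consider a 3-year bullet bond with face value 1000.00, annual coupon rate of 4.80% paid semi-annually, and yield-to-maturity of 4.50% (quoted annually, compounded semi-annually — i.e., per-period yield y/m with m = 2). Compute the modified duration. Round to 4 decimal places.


Answer: Modified duration = 2.7682

Derivation:
Coupon per period c = face * coupon_rate / m = 24.000000
Periods per year m = 2; per-period yield y/m = 0.022500
Number of cashflows N = 6
Cashflows (t years, CF_t, discount factor 1/(1+y/m)^(m*t), PV):
  t = 0.5000: CF_t = 24.000000, DF = 0.977995, PV = 23.471883
  t = 1.0000: CF_t = 24.000000, DF = 0.956474, PV = 22.955386
  t = 1.5000: CF_t = 24.000000, DF = 0.935427, PV = 22.450256
  t = 2.0000: CF_t = 24.000000, DF = 0.914843, PV = 21.956240
  t = 2.5000: CF_t = 24.000000, DF = 0.894712, PV = 21.473096
  t = 3.0000: CF_t = 1024.000000, DF = 0.875024, PV = 896.024855
Price P = sum_t PV_t = 1008.331715
First compute Macaulay numerator sum_t t * PV_t:
  t * PV_t at t = 0.5000: 11.735941
  t * PV_t at t = 1.0000: 22.955386
  t * PV_t at t = 1.5000: 33.675384
  t * PV_t at t = 2.0000: 43.912481
  t * PV_t at t = 2.5000: 53.682739
  t * PV_t at t = 3.0000: 2688.074564
Macaulay duration D = 2854.036494 / 1008.331715 = 2.830454
Modified duration = D / (1 + y/m) = 2.830454 / (1 + 0.022500) = 2.768170


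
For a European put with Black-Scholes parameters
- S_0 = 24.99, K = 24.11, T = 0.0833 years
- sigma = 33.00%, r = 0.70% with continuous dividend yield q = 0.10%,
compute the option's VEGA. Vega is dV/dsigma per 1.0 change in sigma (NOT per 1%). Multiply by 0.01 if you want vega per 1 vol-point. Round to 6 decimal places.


d1 = 0.4292622032; d2 = 0.3340184633
phi(d1) = 0.3638289087; exp(-qT) = 0.9999167035; exp(-rT) = 0.9994170700
Vega = S * exp(-qT) * phi(d1) * sqrt(T) = 24.9900 * 0.9999167035 * 0.3638289087 * 0.2886173938 = 2.623915

Answer: Vega = 2.623915


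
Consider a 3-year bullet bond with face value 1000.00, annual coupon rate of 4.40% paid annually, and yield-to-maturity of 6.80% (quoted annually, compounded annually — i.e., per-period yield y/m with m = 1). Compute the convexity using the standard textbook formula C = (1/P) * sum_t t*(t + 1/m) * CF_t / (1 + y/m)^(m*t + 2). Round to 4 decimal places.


Coupon per period c = face * coupon_rate / m = 44.000000
Periods per year m = 1; per-period yield y/m = 0.068000
Number of cashflows N = 3
Cashflows (t years, CF_t, discount factor 1/(1+y/m)^(m*t), PV):
  t = 1.0000: CF_t = 44.000000, DF = 0.936330, PV = 41.198502
  t = 2.0000: CF_t = 44.000000, DF = 0.876713, PV = 38.575376
  t = 3.0000: CF_t = 1044.000000, DF = 0.820892, PV = 857.011679
Price P = sum_t PV_t = 936.785558
Convexity numerator sum_t t*(t + 1/m) * CF_t / (1+y/m)^(m*t + 2):
  t = 1.0000: term = 72.238532
  t = 2.0000: term = 202.917226
  t = 3.0000: term = 9016.240368
Convexity = (1/P) * sum = 9291.396126 / 936.785558 = 9.918381

Answer: Convexity = 9.9184


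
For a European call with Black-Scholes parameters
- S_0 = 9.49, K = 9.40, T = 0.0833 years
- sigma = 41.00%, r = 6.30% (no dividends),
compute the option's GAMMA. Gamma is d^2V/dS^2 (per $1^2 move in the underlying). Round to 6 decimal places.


d1 = 0.1840413423; d2 = 0.0657082108
phi(d1) = 0.3922428401; exp(-qT) = 1.0000000000; exp(-rT) = 0.9947658462
Gamma = exp(-qT) * phi(d1) / (S * sigma * sqrt(T)) = 1.0000000000 * 0.3922428401 / (9.4900 * 0.4100 * 0.2886173938) = 0.349287

Answer: Gamma = 0.349287


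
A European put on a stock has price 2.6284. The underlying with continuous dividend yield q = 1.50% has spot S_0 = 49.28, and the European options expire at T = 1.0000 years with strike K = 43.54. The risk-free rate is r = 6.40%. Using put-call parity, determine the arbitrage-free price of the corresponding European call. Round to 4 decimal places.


Put-call parity: C - P = S_0 * exp(-qT) - K * exp(-rT).
S_0 * exp(-qT) = 49.2800 * 0.98511194 = 48.54631638
K * exp(-rT) = 43.5400 * 0.93800500 = 40.84073768
C = P + S*exp(-qT) - K*exp(-rT)
C = 2.6284 + 48.54631638 - 40.84073768 = 10.3340

Answer: Call price = 10.3340


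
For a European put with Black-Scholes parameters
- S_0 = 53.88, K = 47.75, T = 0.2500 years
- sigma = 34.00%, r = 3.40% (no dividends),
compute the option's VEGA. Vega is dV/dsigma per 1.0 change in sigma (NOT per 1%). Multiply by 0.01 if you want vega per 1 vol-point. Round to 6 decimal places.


d1 = 0.8454722624; d2 = 0.6754722624
phi(d1) = 0.2790539333; exp(-qT) = 1.0000000000; exp(-rT) = 0.9915360229
Vega = S * exp(-qT) * phi(d1) * sqrt(T) = 53.8800 * 1.0000000000 * 0.2790539333 * 0.5000000000 = 7.517713

Answer: Vega = 7.517713


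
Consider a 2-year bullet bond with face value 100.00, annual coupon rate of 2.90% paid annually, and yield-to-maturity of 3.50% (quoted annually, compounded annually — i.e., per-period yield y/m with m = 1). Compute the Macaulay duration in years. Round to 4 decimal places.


Answer: Macaulay duration = 1.9717 years

Derivation:
Coupon per period c = face * coupon_rate / m = 2.900000
Periods per year m = 1; per-period yield y/m = 0.035000
Number of cashflows N = 2
Cashflows (t years, CF_t, discount factor 1/(1+y/m)^(m*t), PV):
  t = 1.0000: CF_t = 2.900000, DF = 0.966184, PV = 2.801932
  t = 2.0000: CF_t = 102.900000, DF = 0.933511, PV = 96.058251
Price P = sum_t PV_t = 98.860183
Macaulay numerator sum_t t * PV_t:
  t * PV_t at t = 1.0000: 2.801932
  t * PV_t at t = 2.0000: 192.116502
Macaulay duration D = (sum_t t * PV_t) / P = 194.918435 / 98.860183 = 1.971658


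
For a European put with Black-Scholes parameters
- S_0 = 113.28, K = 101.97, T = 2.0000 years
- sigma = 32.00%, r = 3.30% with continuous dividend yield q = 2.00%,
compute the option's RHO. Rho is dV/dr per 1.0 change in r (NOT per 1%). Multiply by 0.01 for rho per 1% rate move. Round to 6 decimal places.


d1 = 0.5161525454; d2 = 0.0636042054
phi(d1) = 0.3491878469; exp(-qT) = 0.9607894392; exp(-rT) = 0.9361308643
N(-d2) = 0.4746426915
Rho = -K*T*exp(-rT)*N(-d2) = -101.9700 * 2.0000 * 0.9361308643 * 0.4746426915 = -90.616186

Answer: Rho = -90.616186


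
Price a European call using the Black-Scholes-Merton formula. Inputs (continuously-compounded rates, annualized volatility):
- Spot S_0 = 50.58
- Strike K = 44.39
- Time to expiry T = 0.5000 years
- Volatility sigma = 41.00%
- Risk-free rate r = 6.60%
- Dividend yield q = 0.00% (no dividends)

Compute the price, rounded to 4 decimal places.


Answer: Price = 10.0327

Derivation:
d1 = (ln(S/K) + (r - q + 0.5*sigma^2) * T) / (sigma * sqrt(T)) = 0.70906261
d2 = d1 - sigma * sqrt(T) = 0.41914883
exp(-rT) = 0.96753856; exp(-qT) = 1.00000000
C = S_0 * exp(-qT) * N(d1) - K * exp(-rT) * N(d2)
N(d1) = 0.76085719; N(d2) = 0.66244632
C = 50.5800 * 1.00000000 * 0.76085719 - 44.3900 * 0.96753856 * 0.66244632 = 10.0327


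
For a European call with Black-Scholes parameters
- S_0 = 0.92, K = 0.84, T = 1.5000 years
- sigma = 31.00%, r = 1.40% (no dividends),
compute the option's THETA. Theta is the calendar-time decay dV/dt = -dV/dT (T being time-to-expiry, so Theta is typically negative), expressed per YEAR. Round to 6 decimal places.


Answer: Theta = -0.047540

Derivation:
d1 = 0.4847534359; d2 = 0.1050825258
phi(d1) = 0.3547182452; exp(-qT) = 1.0000000000; exp(-rT) = 0.9792189646
Theta = -S*exp(-qT)*phi(d1)*sigma/(2*sqrt(T)) - r*K*exp(-rT)*N(d2) + q*S*exp(-qT)*N(d1)
N(d1) = 0.6860743717; N(d2) = 0.5418448375; sqrt(T) = 1.2247448714
Term 1 = -0.9200 * 1.0000000000 * 0.3547182452 * 0.3100 / (2 * 1.2247448714) = -0.0413007010
Term 2 = -0.0140 * 0.8400 * 0.9792189646 * 0.5418448375 = -0.0062396766
Term 3 = 0 (no dividend yield, q = 0)
Theta = -0.0413007010 + (-0.0062396766) + (0.0000000000) = -0.047540


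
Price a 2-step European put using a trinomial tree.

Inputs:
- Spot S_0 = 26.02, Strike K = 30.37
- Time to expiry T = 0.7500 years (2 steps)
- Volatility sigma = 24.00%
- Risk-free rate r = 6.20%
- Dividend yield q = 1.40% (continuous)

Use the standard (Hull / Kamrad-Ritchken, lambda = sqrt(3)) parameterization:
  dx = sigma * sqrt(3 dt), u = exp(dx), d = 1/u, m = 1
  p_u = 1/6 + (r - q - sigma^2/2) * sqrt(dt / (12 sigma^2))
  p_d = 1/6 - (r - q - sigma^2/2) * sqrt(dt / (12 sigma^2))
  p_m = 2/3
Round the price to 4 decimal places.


Answer: Price = V(0,0) = 4.3813

Derivation:
dt = T/N = 0.375000; dx = sigma*sqrt(3*dt) = 0.254558
u = exp(dx) = 1.289892; d = 1/u = 0.775259
p_u = 0.180809, p_m = 0.666667, p_d = 0.152525
Discount per step: exp(-r*dt) = 0.977018
Stock lattice S(k, j) with j the centered position index:
  k=0: S(0,+0) = 26.0200
  k=1: S(1,-1) = 20.1722; S(1,+0) = 26.0200; S(1,+1) = 33.5630
  k=2: S(2,-2) = 15.6387; S(2,-1) = 20.1722; S(2,+0) = 26.0200; S(2,+1) = 33.5630; S(2,+2) = 43.2926
Terminal payoffs V(N, j) = max(K - S_T, 0):
  V(2,-2) = 14.731300; V(2,-1) = 10.197767; V(2,+0) = 4.350000; V(2,+1) = 0.000000; V(2,+2) = 0.000000
Backward induction: V(k, j) = exp(-r*dt) * [p_u * V(k+1, j+1) + p_m * V(k+1, j) + p_d * V(k+1, j-1)]
  V(1,-1) = exp(-r*dt) * [p_u*4.350000 + p_m*10.197767 + p_d*14.731300] = 9.605959
  V(1,+0) = exp(-r*dt) * [p_u*0.000000 + p_m*4.350000 + p_d*10.197767] = 4.353016
  V(1,+1) = exp(-r*dt) * [p_u*0.000000 + p_m*0.000000 + p_d*4.350000] = 0.648234
  V(0,+0) = exp(-r*dt) * [p_u*0.648234 + p_m*4.353016 + p_d*9.605959] = 4.381303


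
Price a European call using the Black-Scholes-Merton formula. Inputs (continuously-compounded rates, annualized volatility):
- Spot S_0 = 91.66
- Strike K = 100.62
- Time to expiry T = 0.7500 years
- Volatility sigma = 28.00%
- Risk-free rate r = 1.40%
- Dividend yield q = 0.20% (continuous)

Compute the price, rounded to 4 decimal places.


Answer: Price = 5.7452

Derivation:
d1 = (ln(S/K) + (r - q + 0.5*sigma^2) * T) / (sigma * sqrt(T)) = -0.22625931
d2 = d1 - sigma * sqrt(T) = -0.46874642
exp(-rT) = 0.98955493; exp(-qT) = 0.99850112
C = S_0 * exp(-qT) * N(d1) - K * exp(-rT) * N(d2)
N(d1) = 0.41049987; N(d2) = 0.31962545
C = 91.6600 * 0.99850112 * 0.41049987 - 100.6200 * 0.98955493 * 0.31962545 = 5.7452


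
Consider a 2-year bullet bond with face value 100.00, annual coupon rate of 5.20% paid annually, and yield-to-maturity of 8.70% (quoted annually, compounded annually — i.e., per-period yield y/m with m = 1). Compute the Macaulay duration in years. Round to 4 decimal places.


Coupon per period c = face * coupon_rate / m = 5.200000
Periods per year m = 1; per-period yield y/m = 0.087000
Number of cashflows N = 2
Cashflows (t years, CF_t, discount factor 1/(1+y/m)^(m*t), PV):
  t = 1.0000: CF_t = 5.200000, DF = 0.919963, PV = 4.783809
  t = 2.0000: CF_t = 105.200000, DF = 0.846332, PV = 89.034157
Price P = sum_t PV_t = 93.817966
Macaulay numerator sum_t t * PV_t:
  t * PV_t at t = 1.0000: 4.783809
  t * PV_t at t = 2.0000: 178.068314
Macaulay duration D = (sum_t t * PV_t) / P = 182.852123 / 93.817966 = 1.949010

Answer: Macaulay duration = 1.9490 years


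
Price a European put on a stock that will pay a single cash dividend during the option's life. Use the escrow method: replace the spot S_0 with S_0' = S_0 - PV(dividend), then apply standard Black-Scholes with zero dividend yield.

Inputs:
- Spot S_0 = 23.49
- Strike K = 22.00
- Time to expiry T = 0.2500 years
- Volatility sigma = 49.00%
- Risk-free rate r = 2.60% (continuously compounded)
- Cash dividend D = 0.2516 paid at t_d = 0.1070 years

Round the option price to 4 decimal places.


PV(D) = D * exp(-r * t_d) = 0.2516 * 0.99722187 = 0.25090102
S_0' = S_0 - PV(D) = 23.4900 - 0.25090102 = 23.23909898
d1 = (ln(S_0'/K) + (r + sigma^2/2)*T) / (sigma*sqrt(T)) = 0.37267840
d2 = d1 - sigma*sqrt(T) = 0.12767840
exp(-rT) = 0.99352108
N(-d1) = 0.35469391; N(-d2) = 0.44920174
P = K * exp(-rT) * N(-d2) - S_0' * N(-d1) = 22.0000 * 0.99352108 * 0.44920174 - 23.23909898 * 0.35469391 = 1.5756

Answer: Price = 1.5756


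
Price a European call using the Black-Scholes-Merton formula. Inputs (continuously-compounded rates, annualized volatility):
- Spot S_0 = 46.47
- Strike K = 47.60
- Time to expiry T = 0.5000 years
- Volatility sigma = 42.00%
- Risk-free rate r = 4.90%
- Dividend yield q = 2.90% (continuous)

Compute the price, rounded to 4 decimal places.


d1 = (ln(S/K) + (r - q + 0.5*sigma^2) * T) / (sigma * sqrt(T)) = 0.10126504
d2 = d1 - sigma * sqrt(T) = -0.19571981
exp(-rT) = 0.97579769; exp(-qT) = 0.98560462
C = S_0 * exp(-qT) * N(d1) - K * exp(-rT) * N(d2)
N(d1) = 0.54032997; N(d2) = 0.42241474
C = 46.4700 * 0.98560462 * 0.54032997 - 47.6000 * 0.97579769 * 0.42241474 = 5.1274

Answer: Price = 5.1274


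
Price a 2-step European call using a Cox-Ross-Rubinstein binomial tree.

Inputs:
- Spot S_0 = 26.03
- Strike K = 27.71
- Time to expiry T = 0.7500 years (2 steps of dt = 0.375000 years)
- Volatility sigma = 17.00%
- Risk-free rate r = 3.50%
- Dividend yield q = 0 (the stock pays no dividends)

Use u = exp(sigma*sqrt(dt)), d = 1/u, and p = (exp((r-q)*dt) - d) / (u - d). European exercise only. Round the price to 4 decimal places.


Answer: Price = V(0,0) = 1.2221

Derivation:
dt = T/N = 0.375000
u = exp(sigma*sqrt(dt)) = 1.109715; d = 1/u = 0.901132
p = (exp((r-q)*dt) - d) / (u - d) = 0.537337
Discount per step: exp(-r*dt) = 0.986961
Stock lattice S(k, i) with i counting down-moves:
  k=0: S(0,0) = 26.0300
  k=1: S(1,0) = 28.8859; S(1,1) = 23.4565
  k=2: S(2,0) = 32.0551; S(2,1) = 26.0300; S(2,2) = 21.1374
Terminal payoffs V(N, i) = max(S_T - K, 0):
  V(2,0) = 4.345102; V(2,1) = 0.000000; V(2,2) = 0.000000
Backward induction: V(k, i) = exp(-r*dt) * [p * V(k+1, i) + (1-p) * V(k+1, i+1)].
  V(1,0) = exp(-r*dt) * [p*4.345102 + (1-p)*0.000000] = 2.304340
  V(1,1) = exp(-r*dt) * [p*0.000000 + (1-p)*0.000000] = 0.000000
  V(0,0) = exp(-r*dt) * [p*2.304340 + (1-p)*0.000000] = 1.222062


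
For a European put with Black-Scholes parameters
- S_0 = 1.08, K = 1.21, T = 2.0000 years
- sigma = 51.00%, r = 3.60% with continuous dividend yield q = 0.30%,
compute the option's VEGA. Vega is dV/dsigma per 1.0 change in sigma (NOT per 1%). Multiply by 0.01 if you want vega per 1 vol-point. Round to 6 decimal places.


Answer: Vega = 0.579968

Derivation:
d1 = 0.2945455814; d2 = -0.4267033354
phi(d1) = 0.3820067185; exp(-qT) = 0.9940179641; exp(-rT) = 0.9305308958
Vega = S * exp(-qT) * phi(d1) * sqrt(T) = 1.0800 * 0.9940179641 * 0.3820067185 * 1.4142135624 = 0.579968


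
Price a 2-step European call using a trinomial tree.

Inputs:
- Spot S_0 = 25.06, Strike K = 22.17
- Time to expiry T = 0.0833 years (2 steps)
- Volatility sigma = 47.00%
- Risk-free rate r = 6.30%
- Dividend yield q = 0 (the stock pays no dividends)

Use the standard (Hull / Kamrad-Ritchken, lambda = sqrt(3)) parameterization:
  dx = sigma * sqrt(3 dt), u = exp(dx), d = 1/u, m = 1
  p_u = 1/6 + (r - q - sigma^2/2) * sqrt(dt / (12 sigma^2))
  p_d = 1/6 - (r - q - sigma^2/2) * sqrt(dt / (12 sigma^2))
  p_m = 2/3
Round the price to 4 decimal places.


dt = T/N = 0.041650; dx = sigma*sqrt(3*dt) = 0.166137
u = exp(dx) = 1.180735; d = 1/u = 0.846930
p_u = 0.160719, p_m = 0.666667, p_d = 0.172614
Discount per step: exp(-r*dt) = 0.997379
Stock lattice S(k, j) with j the centered position index:
  k=0: S(0,+0) = 25.0600
  k=1: S(1,-1) = 21.2241; S(1,+0) = 25.0600; S(1,+1) = 29.5892
  k=2: S(2,-2) = 17.9753; S(2,-1) = 21.2241; S(2,+0) = 25.0600; S(2,+1) = 29.5892; S(2,+2) = 34.9370
Terminal payoffs V(N, j) = max(S_T - K, 0):
  V(2,-2) = 0.000000; V(2,-1) = 0.000000; V(2,+0) = 2.890000; V(2,+1) = 7.419211; V(2,+2) = 12.767008
Backward induction: V(k, j) = exp(-r*dt) * [p_u * V(k+1, j+1) + p_m * V(k+1, j) + p_d * V(k+1, j-1)]
  V(1,-1) = exp(-r*dt) * [p_u*2.890000 + p_m*0.000000 + p_d*0.000000] = 0.463260
  V(1,+0) = exp(-r*dt) * [p_u*7.419211 + p_m*2.890000 + p_d*0.000000] = 3.110900
  V(1,+1) = exp(-r*dt) * [p_u*12.767008 + p_m*7.419211 + p_d*2.890000] = 7.477250
  V(0,+0) = exp(-r*dt) * [p_u*7.477250 + p_m*3.110900 + p_d*0.463260] = 3.346841

Answer: Price = V(0,0) = 3.3468


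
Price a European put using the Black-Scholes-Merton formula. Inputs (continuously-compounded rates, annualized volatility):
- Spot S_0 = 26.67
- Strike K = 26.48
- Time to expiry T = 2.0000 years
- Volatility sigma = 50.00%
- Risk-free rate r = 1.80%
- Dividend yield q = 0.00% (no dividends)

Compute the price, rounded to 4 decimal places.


d1 = (ln(S/K) + (r - q + 0.5*sigma^2) * T) / (sigma * sqrt(T)) = 0.41457615
d2 = d1 - sigma * sqrt(T) = -0.29253063
exp(-rT) = 0.96464029; exp(-qT) = 1.00000000
P = K * exp(-rT) * N(-d2) - S_0 * exp(-qT) * N(-d1)
N(-d1) = 0.33922611; N(-d2) = 0.61505953
P = 26.4800 * 0.96464029 * 0.61505953 - 26.6700 * 1.00000000 * 0.33922611 = 6.6637

Answer: Price = 6.6637


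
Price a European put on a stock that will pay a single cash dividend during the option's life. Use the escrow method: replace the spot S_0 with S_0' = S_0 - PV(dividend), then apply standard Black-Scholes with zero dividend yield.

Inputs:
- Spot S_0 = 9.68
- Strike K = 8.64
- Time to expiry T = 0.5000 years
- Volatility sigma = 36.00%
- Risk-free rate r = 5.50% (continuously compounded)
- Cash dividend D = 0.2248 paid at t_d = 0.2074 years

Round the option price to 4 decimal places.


Answer: Price = 0.4733

Derivation:
PV(D) = D * exp(-r * t_d) = 0.2248 * 0.98865781 = 0.22225028
S_0' = S_0 - PV(D) = 9.6800 - 0.22225028 = 9.45774972
d1 = (ln(S_0'/K) + (r + sigma^2/2)*T) / (sigma*sqrt(T)) = 0.59055947
d2 = d1 - sigma*sqrt(T) = 0.33600103
exp(-rT) = 0.97287468
N(-d1) = 0.27740781; N(-d2) = 0.36843504
P = K * exp(-rT) * N(-d2) - S_0' * N(-d1) = 8.6400 * 0.97287468 * 0.36843504 - 9.45774972 * 0.27740781 = 0.4733


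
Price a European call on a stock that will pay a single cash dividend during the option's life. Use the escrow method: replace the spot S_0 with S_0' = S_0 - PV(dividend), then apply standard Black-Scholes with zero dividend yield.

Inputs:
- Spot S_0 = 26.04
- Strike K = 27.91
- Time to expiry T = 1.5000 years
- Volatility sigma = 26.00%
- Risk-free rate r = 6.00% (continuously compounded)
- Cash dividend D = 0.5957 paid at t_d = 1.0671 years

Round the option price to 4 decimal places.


Answer: Price = 3.2118

Derivation:
PV(D) = D * exp(-r * t_d) = 0.5957 * 0.93798061 = 0.55875505
S_0' = S_0 - PV(D) = 26.0400 - 0.55875505 = 25.48124495
d1 = (ln(S_0'/K) + (r + sigma^2/2)*T) / (sigma*sqrt(T)) = 0.15594344
d2 = d1 - sigma*sqrt(T) = -0.16249023
exp(-rT) = 0.91393119
N(d1) = 0.56196120; N(d2) = 0.43545991
C = S_0' * N(d1) - K * exp(-rT) * N(d2) = 25.48124495 * 0.56196120 - 27.9100 * 0.91393119 * 0.43545991 = 3.2118


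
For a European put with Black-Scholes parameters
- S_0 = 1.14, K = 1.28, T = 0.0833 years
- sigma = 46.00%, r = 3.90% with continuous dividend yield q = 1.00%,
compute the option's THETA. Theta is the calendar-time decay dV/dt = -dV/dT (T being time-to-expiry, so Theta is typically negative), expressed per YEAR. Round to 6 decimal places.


Answer: Theta = -0.233565

Derivation:
d1 = -0.7878865854; d2 = -0.9206505865
phi(d1) = 0.2924910623; exp(-qT) = 0.9991673468; exp(-rT) = 0.9967565713
Theta = -S*exp(-qT)*phi(d1)*sigma/(2*sqrt(T)) + r*K*exp(-rT)*N(-d2) - q*S*exp(-qT)*N(-d1)
N(-d1) = 0.7846184758; N(-d2) = 0.8213835589; sqrt(T) = 0.2886173938
Term 1 = -1.1400 * 0.9991673468 * 0.2924910623 * 0.4600 / (2 * 0.2886173938) = -0.2654978565
Term 2 = 0.0390 * 1.2800 * 0.9967565713 * 0.8213835589 = 0.0408704754
Term 3 = -0.0100 * 1.1400 * 0.9991673468 * 0.7846184758 = -0.0089372028
Theta = -0.2654978565 + (0.0408704754) + (-0.0089372028) = -0.233565


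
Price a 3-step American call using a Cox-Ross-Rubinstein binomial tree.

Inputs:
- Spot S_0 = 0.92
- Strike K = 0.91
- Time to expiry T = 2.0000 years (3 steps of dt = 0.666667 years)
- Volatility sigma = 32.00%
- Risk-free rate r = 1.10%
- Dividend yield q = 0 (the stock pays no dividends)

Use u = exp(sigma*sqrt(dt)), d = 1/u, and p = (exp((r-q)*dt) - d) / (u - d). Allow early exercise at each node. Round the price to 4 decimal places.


Answer: Price = V(0,0) = 0.1906

Derivation:
dt = T/N = 0.666667
u = exp(sigma*sqrt(dt)) = 1.298590; d = 1/u = 0.770066
p = (exp((r-q)*dt) - d) / (u - d) = 0.448975
Discount per step: exp(-r*dt) = 0.992693
Stock lattice S(k, i) with i counting down-moves:
  k=0: S(0,0) = 0.9200
  k=1: S(1,0) = 1.1947; S(1,1) = 0.7085
  k=2: S(2,0) = 1.5514; S(2,1) = 0.9200; S(2,2) = 0.5456
  k=3: S(3,0) = 2.0147; S(3,1) = 1.1947; S(3,2) = 0.7085; S(3,3) = 0.4201
Terminal payoffs V(N, i) = max(S_T - K, 0):
  V(3,0) = 1.104669; V(3,1) = 0.284703; V(3,2) = 0.000000; V(3,3) = 0.000000
Backward induction: V(k, i) = exp(-r*dt) * [p * V(k+1, i) + (1-p) * V(k+1, i+1)]; then take max(V_cont, immediate exercise) for American.
  V(2,0) = exp(-r*dt) * [p*1.104669 + (1-p)*0.284703] = 0.648078; exercise = 0.641429; V(2,0) = max -> 0.648078
  V(2,1) = exp(-r*dt) * [p*0.284703 + (1-p)*0.000000] = 0.126891; exercise = 0.010000; V(2,1) = max -> 0.126891
  V(2,2) = exp(-r*dt) * [p*0.000000 + (1-p)*0.000000] = 0.000000; exercise = 0.000000; V(2,2) = max -> 0.000000
  V(1,0) = exp(-r*dt) * [p*0.648078 + (1-p)*0.126891] = 0.358254; exercise = 0.284703; V(1,0) = max -> 0.358254
  V(1,1) = exp(-r*dt) * [p*0.126891 + (1-p)*0.000000] = 0.056554; exercise = 0.000000; V(1,1) = max -> 0.056554
  V(0,0) = exp(-r*dt) * [p*0.358254 + (1-p)*0.056554] = 0.190607; exercise = 0.010000; V(0,0) = max -> 0.190607


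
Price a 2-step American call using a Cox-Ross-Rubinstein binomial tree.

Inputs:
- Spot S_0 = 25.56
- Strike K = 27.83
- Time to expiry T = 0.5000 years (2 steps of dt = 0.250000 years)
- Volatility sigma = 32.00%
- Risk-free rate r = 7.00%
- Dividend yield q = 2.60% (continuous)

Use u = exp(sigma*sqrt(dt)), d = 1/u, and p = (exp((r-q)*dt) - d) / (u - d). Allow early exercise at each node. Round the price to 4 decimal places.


dt = T/N = 0.250000
u = exp(sigma*sqrt(dt)) = 1.173511; d = 1/u = 0.852144
p = (exp((r-q)*dt) - d) / (u - d) = 0.494503
Discount per step: exp(-r*dt) = 0.982652
Stock lattice S(k, i) with i counting down-moves:
  k=0: S(0,0) = 25.5600
  k=1: S(1,0) = 29.9949; S(1,1) = 21.7808
  k=2: S(2,0) = 35.1994; S(2,1) = 25.5600; S(2,2) = 18.5604
Terminal payoffs V(N, i) = max(S_T - K, 0):
  V(2,0) = 7.369386; V(2,1) = 0.000000; V(2,2) = 0.000000
Backward induction: V(k, i) = exp(-r*dt) * [p * V(k+1, i) + (1-p) * V(k+1, i+1)]; then take max(V_cont, immediate exercise) for American.
  V(1,0) = exp(-r*dt) * [p*7.369386 + (1-p)*0.000000] = 3.580964; exercise = 2.164938; V(1,0) = max -> 3.580964
  V(1,1) = exp(-r*dt) * [p*0.000000 + (1-p)*0.000000] = 0.000000; exercise = 0.000000; V(1,1) = max -> 0.000000
  V(0,0) = exp(-r*dt) * [p*3.580964 + (1-p)*0.000000] = 1.740077; exercise = 0.000000; V(0,0) = max -> 1.740077

Answer: Price = V(0,0) = 1.7401


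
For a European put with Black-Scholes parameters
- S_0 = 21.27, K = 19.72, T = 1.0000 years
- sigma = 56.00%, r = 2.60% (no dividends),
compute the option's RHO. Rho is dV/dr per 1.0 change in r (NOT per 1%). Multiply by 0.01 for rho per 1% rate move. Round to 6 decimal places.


d1 = 0.4615433572; d2 = -0.0984566428
phi(d1) = 0.3586351622; exp(-qT) = 1.0000000000; exp(-rT) = 0.9743350896
N(-d2) = 0.5392151507
Rho = -K*T*exp(-rT)*N(-d2) = -19.7200 * 1.0000 * 0.9743350896 * 0.5392151507 = -10.360419

Answer: Rho = -10.360419


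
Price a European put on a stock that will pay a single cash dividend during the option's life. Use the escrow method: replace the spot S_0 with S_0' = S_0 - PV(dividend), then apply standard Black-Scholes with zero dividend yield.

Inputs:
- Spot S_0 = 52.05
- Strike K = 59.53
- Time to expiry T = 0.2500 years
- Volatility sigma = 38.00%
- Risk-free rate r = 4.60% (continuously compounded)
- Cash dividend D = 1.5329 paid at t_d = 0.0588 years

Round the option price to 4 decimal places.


PV(D) = D * exp(-r * t_d) = 1.5329 * 0.99729885 = 1.52875941
S_0' = S_0 - PV(D) = 52.0500 - 1.52875941 = 50.52124059
d1 = (ln(S_0'/K) + (r + sigma^2/2)*T) / (sigma*sqrt(T)) = -0.70808702
d2 = d1 - sigma*sqrt(T) = -0.89808702
exp(-rT) = 0.98856587
N(-d1) = 0.76055439; N(-d2) = 0.81543042
P = K * exp(-rT) * N(-d2) - S_0' * N(-d1) = 59.5300 * 0.98856587 * 0.81543042 - 50.52124059 * 0.76055439 = 9.5634

Answer: Price = 9.5634


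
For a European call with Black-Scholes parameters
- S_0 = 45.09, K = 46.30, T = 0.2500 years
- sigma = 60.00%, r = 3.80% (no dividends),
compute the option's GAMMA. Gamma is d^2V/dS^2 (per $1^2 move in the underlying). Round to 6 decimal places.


d1 = 0.0933951045; d2 = -0.2066048955
phi(d1) = 0.3972061530; exp(-qT) = 1.0000000000; exp(-rT) = 0.9905449824
Gamma = exp(-qT) * phi(d1) / (S * sigma * sqrt(T)) = 1.0000000000 * 0.3972061530 / (45.0900 * 0.6000 * 0.5000000000) = 0.029364

Answer: Gamma = 0.029364


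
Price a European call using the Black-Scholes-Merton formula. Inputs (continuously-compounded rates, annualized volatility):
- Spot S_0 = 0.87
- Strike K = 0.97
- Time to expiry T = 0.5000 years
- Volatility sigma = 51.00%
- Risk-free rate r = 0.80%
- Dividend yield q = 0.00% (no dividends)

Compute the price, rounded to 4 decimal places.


d1 = (ln(S/K) + (r - q + 0.5*sigma^2) * T) / (sigma * sqrt(T)) = -0.11030272
d2 = d1 - sigma * sqrt(T) = -0.47092718
exp(-rT) = 0.99600799; exp(-qT) = 1.00000000
C = S_0 * exp(-qT) * N(d1) - K * exp(-rT) * N(d2)
N(d1) = 0.45608465; N(d2) = 0.31884637
C = 0.8700 * 1.00000000 * 0.45608465 - 0.9700 * 0.99600799 * 0.31884637 = 0.0887

Answer: Price = 0.0887


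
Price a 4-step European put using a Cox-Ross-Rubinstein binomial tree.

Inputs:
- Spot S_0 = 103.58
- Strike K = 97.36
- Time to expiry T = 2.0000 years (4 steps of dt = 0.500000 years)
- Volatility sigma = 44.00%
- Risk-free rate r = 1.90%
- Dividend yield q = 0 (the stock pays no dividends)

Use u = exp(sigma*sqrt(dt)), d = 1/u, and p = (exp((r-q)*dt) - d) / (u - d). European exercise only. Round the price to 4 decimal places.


dt = T/N = 0.500000
u = exp(sigma*sqrt(dt)) = 1.364963; d = 1/u = 0.732621
p = (exp((r-q)*dt) - d) / (u - d) = 0.437935
Discount per step: exp(-r*dt) = 0.990545
Stock lattice S(k, i) with i counting down-moves:
  k=0: S(0,0) = 103.5800
  k=1: S(1,0) = 141.3828; S(1,1) = 75.8849
  k=2: S(2,0) = 192.9823; S(2,1) = 103.5800; S(2,2) = 55.5948
  k=3: S(3,0) = 263.4135; S(3,1) = 141.3828; S(3,2) = 75.8849; S(3,3) = 40.7299
  k=4: S(4,0) = 359.5496; S(4,1) = 192.9823; S(4,2) = 103.5800; S(4,3) = 55.5948; S(4,4) = 29.8396
Terminal payoffs V(N, i) = max(K - S_T, 0):
  V(4,0) = 0.000000; V(4,1) = 0.000000; V(4,2) = 0.000000; V(4,3) = 41.765165; V(4,4) = 67.520401
Backward induction: V(k, i) = exp(-r*dt) * [p * V(k+1, i) + (1-p) * V(k+1, i+1)].
  V(3,0) = exp(-r*dt) * [p*0.000000 + (1-p)*0.000000] = 0.000000
  V(3,1) = exp(-r*dt) * [p*0.000000 + (1-p)*0.000000] = 0.000000
  V(3,2) = exp(-r*dt) * [p*0.000000 + (1-p)*41.765165] = 23.252792
  V(3,3) = exp(-r*dt) * [p*41.765165 + (1-p)*67.520401] = 55.709525
  V(2,0) = exp(-r*dt) * [p*0.000000 + (1-p)*0.000000] = 0.000000
  V(2,1) = exp(-r*dt) * [p*0.000000 + (1-p)*23.252792] = 12.946012
  V(2,2) = exp(-r*dt) * [p*23.252792 + (1-p)*55.709525] = 41.103251
  V(1,0) = exp(-r*dt) * [p*0.000000 + (1-p)*12.946012] = 7.207704
  V(1,1) = exp(-r*dt) * [p*12.946012 + (1-p)*41.103251] = 28.500175
  V(0,0) = exp(-r*dt) * [p*7.207704 + (1-p)*28.500175] = 18.994157

Answer: Price = V(0,0) = 18.9942


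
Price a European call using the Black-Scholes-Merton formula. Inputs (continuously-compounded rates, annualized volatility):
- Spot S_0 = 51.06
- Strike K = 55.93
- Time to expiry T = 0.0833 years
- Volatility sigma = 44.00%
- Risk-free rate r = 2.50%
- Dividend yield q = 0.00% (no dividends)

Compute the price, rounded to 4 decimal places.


d1 = (ln(S/K) + (r - q + 0.5*sigma^2) * T) / (sigma * sqrt(T)) = -0.63747148
d2 = d1 - sigma * sqrt(T) = -0.76446313
exp(-rT) = 0.99791967; exp(-qT) = 1.00000000
C = S_0 * exp(-qT) * N(d1) - K * exp(-rT) * N(d2)
N(d1) = 0.26190889; N(d2) = 0.22229565
C = 51.0600 * 1.00000000 * 0.26190889 - 55.9300 * 0.99791967 * 0.22229565 = 0.9659

Answer: Price = 0.9659


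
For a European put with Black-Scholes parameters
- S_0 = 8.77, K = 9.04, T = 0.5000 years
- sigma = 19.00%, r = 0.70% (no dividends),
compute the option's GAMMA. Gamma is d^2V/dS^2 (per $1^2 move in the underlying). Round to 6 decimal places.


Answer: Gamma = 0.335630

Derivation:
d1 = -0.1324698907; d2 = -0.2668201791
phi(d1) = 0.3954572182; exp(-qT) = 1.0000000000; exp(-rT) = 0.9965061179
Gamma = exp(-qT) * phi(d1) / (S * sigma * sqrt(T)) = 1.0000000000 * 0.3954572182 / (8.7700 * 0.1900 * 0.7071067812) = 0.335630


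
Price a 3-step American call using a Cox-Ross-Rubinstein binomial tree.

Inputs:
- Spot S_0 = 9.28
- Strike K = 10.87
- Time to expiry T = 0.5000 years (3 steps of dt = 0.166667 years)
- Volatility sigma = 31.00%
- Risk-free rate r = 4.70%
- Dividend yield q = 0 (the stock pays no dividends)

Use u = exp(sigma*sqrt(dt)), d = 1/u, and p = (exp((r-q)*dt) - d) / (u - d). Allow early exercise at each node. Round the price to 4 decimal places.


dt = T/N = 0.166667
u = exp(sigma*sqrt(dt)) = 1.134914; d = 1/u = 0.881124
p = (exp((r-q)*dt) - d) / (u - d) = 0.499390
Discount per step: exp(-r*dt) = 0.992197
Stock lattice S(k, i) with i counting down-moves:
  k=0: S(0,0) = 9.2800
  k=1: S(1,0) = 10.5320; S(1,1) = 8.1768
  k=2: S(2,0) = 11.9529; S(2,1) = 9.2800; S(2,2) = 7.2048
  k=3: S(3,0) = 13.5655; S(3,1) = 10.5320; S(3,2) = 8.1768; S(3,3) = 6.3483
Terminal payoffs V(N, i) = max(S_T - K, 0):
  V(3,0) = 2.695536; V(3,1) = 0.000000; V(3,2) = 0.000000; V(3,3) = 0.000000
Backward induction: V(k, i) = exp(-r*dt) * [p * V(k+1, i) + (1-p) * V(k+1, i+1)]; then take max(V_cont, immediate exercise) for American.
  V(2,0) = exp(-r*dt) * [p*2.695536 + (1-p)*0.000000] = 1.335619; exercise = 1.082919; V(2,0) = max -> 1.335619
  V(2,1) = exp(-r*dt) * [p*0.000000 + (1-p)*0.000000] = 0.000000; exercise = 0.000000; V(2,1) = max -> 0.000000
  V(2,2) = exp(-r*dt) * [p*0.000000 + (1-p)*0.000000] = 0.000000; exercise = 0.000000; V(2,2) = max -> 0.000000
  V(1,0) = exp(-r*dt) * [p*1.335619 + (1-p)*0.000000] = 0.661790; exercise = 0.000000; V(1,0) = max -> 0.661790
  V(1,1) = exp(-r*dt) * [p*0.000000 + (1-p)*0.000000] = 0.000000; exercise = 0.000000; V(1,1) = max -> 0.000000
  V(0,0) = exp(-r*dt) * [p*0.661790 + (1-p)*0.000000] = 0.327912; exercise = 0.000000; V(0,0) = max -> 0.327912

Answer: Price = V(0,0) = 0.3279


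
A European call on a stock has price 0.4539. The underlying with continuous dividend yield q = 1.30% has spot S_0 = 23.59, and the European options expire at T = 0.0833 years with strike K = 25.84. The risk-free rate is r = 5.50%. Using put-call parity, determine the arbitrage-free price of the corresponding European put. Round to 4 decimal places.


Answer: Put price = 2.6113

Derivation:
Put-call parity: C - P = S_0 * exp(-qT) - K * exp(-rT).
S_0 * exp(-qT) = 23.5900 * 0.99891769 = 23.56446822
K * exp(-rT) = 25.8400 * 0.99542898 = 25.72188482
P = C - S*exp(-qT) + K*exp(-rT)
P = 0.4539 - 23.56446822 + 25.72188482 = 2.6113


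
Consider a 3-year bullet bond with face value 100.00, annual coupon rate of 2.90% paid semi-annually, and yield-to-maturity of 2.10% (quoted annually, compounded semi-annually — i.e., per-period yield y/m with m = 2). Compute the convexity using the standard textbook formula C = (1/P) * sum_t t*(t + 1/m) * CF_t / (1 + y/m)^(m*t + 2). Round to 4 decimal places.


Coupon per period c = face * coupon_rate / m = 1.450000
Periods per year m = 2; per-period yield y/m = 0.010500
Number of cashflows N = 6
Cashflows (t years, CF_t, discount factor 1/(1+y/m)^(m*t), PV):
  t = 0.5000: CF_t = 1.450000, DF = 0.989609, PV = 1.434933
  t = 1.0000: CF_t = 1.450000, DF = 0.979326, PV = 1.420023
  t = 1.5000: CF_t = 1.450000, DF = 0.969150, PV = 1.405268
  t = 2.0000: CF_t = 1.450000, DF = 0.959080, PV = 1.390666
  t = 2.5000: CF_t = 1.450000, DF = 0.949114, PV = 1.376215
  t = 3.0000: CF_t = 101.450000, DF = 0.939252, PV = 95.287108
Price P = sum_t PV_t = 102.314212
Convexity numerator sum_t t*(t + 1/m) * CF_t / (1+y/m)^(m*t + 2):
  t = 0.5000: term = 0.702634
  t = 1.0000: term = 2.085998
  t = 1.5000: term = 4.128646
  t = 2.0000: term = 6.809576
  t = 2.5000: term = 10.108228
  t = 3.0000: term = 979.830170
Convexity = (1/P) * sum = 1003.665253 / 102.314212 = 9.809637

Answer: Convexity = 9.8096


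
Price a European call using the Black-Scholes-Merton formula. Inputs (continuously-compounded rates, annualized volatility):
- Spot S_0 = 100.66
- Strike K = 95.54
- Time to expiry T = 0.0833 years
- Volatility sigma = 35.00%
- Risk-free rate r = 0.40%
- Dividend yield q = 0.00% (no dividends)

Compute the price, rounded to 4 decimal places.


d1 = (ln(S/K) + (r - q + 0.5*sigma^2) * T) / (sigma * sqrt(T)) = 0.57059048
d2 = d1 - sigma * sqrt(T) = 0.46957440
exp(-rT) = 0.99966686; exp(-qT) = 1.00000000
C = S_0 * exp(-qT) * N(d1) - K * exp(-rT) * N(d2)
N(d1) = 0.71586136; N(d2) = 0.68067044
C = 100.6600 * 1.00000000 * 0.71586136 - 95.5400 * 0.99966686 * 0.68067044 = 7.0490

Answer: Price = 7.0490


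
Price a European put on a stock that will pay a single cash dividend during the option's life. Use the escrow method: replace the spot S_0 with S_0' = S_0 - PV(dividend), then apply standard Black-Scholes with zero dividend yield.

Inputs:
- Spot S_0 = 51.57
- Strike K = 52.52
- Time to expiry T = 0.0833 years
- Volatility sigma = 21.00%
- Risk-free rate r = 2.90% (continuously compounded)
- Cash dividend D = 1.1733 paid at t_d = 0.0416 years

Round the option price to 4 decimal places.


Answer: Price = 2.4866

Derivation:
PV(D) = D * exp(-r * t_d) = 1.1733 * 0.99879433 = 1.17188538
S_0' = S_0 - PV(D) = 51.5700 - 1.17188538 = 50.39811462
d1 = (ln(S_0'/K) + (r + sigma^2/2)*T) / (sigma*sqrt(T)) = -0.61026283
d2 = d1 - sigma*sqrt(T) = -0.67087249
exp(-rT) = 0.99758722
N(-d1) = 0.72915614; N(-d2) = 0.74884912
P = K * exp(-rT) * N(-d2) - S_0' * N(-d1) = 52.5200 * 0.99758722 * 0.74884912 - 50.39811462 * 0.72915614 = 2.4866


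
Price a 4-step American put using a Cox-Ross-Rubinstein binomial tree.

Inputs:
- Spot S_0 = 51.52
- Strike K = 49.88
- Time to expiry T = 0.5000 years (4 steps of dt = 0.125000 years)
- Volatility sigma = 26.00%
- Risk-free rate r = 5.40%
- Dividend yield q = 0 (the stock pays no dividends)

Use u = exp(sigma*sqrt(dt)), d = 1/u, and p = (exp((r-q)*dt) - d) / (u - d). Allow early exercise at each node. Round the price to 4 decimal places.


dt = T/N = 0.125000
u = exp(sigma*sqrt(dt)) = 1.096281; d = 1/u = 0.912175
p = (exp((r-q)*dt) - d) / (u - d) = 0.513823
Discount per step: exp(-r*dt) = 0.993273
Stock lattice S(k, i) with i counting down-moves:
  k=0: S(0,0) = 51.5200
  k=1: S(1,0) = 56.4804; S(1,1) = 46.9952
  k=2: S(2,0) = 61.9184; S(2,1) = 51.5200; S(2,2) = 42.8679
  k=3: S(3,0) = 67.8800; S(3,1) = 56.4804; S(3,2) = 46.9952; S(3,3) = 39.1030
  k=4: S(4,0) = 74.4156; S(4,1) = 61.9184; S(4,2) = 51.5200; S(4,3) = 42.8679; S(4,4) = 35.6687
Terminal payoffs V(N, i) = max(K - S_T, 0):
  V(4,0) = 0.000000; V(4,1) = 0.000000; V(4,2) = 0.000000; V(4,3) = 7.012142; V(4,4) = 14.211264
Backward induction: V(k, i) = exp(-r*dt) * [p * V(k+1, i) + (1-p) * V(k+1, i+1)]; then take max(V_cont, immediate exercise) for American.
  V(3,0) = exp(-r*dt) * [p*0.000000 + (1-p)*0.000000] = 0.000000; exercise = 0.000000; V(3,0) = max -> 0.000000
  V(3,1) = exp(-r*dt) * [p*0.000000 + (1-p)*0.000000] = 0.000000; exercise = 0.000000; V(3,1) = max -> 0.000000
  V(3,2) = exp(-r*dt) * [p*0.000000 + (1-p)*7.012142] = 3.386210; exercise = 2.884766; V(3,2) = max -> 3.386210
  V(3,3) = exp(-r*dt) * [p*7.012142 + (1-p)*14.211264] = 10.441473; exercise = 10.777029; V(3,3) = max -> 10.777029
  V(2,0) = exp(-r*dt) * [p*0.000000 + (1-p)*0.000000] = 0.000000; exercise = 0.000000; V(2,0) = max -> 0.000000
  V(2,1) = exp(-r*dt) * [p*0.000000 + (1-p)*3.386210] = 1.635223; exercise = 0.000000; V(2,1) = max -> 1.635223
  V(2,2) = exp(-r*dt) * [p*3.386210 + (1-p)*10.777029] = 6.932506; exercise = 7.012142; V(2,2) = max -> 7.012142
  V(1,0) = exp(-r*dt) * [p*0.000000 + (1-p)*1.635223] = 0.789660; exercise = 0.000000; V(1,0) = max -> 0.789660
  V(1,1) = exp(-r*dt) * [p*1.635223 + (1-p)*7.012142] = 4.220772; exercise = 2.884766; V(1,1) = max -> 4.220772
  V(0,0) = exp(-r*dt) * [p*0.789660 + (1-p)*4.220772] = 2.441255; exercise = 0.000000; V(0,0) = max -> 2.441255

Answer: Price = V(0,0) = 2.4413


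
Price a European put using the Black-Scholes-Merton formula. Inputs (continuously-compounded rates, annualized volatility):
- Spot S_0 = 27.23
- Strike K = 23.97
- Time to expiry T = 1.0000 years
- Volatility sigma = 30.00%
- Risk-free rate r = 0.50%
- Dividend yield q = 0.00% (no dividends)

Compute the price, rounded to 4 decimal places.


Answer: Price = 1.6452

Derivation:
d1 = (ln(S/K) + (r - q + 0.5*sigma^2) * T) / (sigma * sqrt(T)) = 0.59172086
d2 = d1 - sigma * sqrt(T) = 0.29172086
exp(-rT) = 0.99501248; exp(-qT) = 1.00000000
P = K * exp(-rT) * N(-d2) - S_0 * exp(-qT) * N(-d1)
N(-d1) = 0.27701876; N(-d2) = 0.38525003
P = 23.9700 * 0.99501248 * 0.38525003 - 27.2300 * 1.00000000 * 0.27701876 = 1.6452


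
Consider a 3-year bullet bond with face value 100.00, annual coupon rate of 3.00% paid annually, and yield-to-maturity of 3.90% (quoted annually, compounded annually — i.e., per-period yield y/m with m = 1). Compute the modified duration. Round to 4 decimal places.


Answer: Modified duration = 2.8030

Derivation:
Coupon per period c = face * coupon_rate / m = 3.000000
Periods per year m = 1; per-period yield y/m = 0.039000
Number of cashflows N = 3
Cashflows (t years, CF_t, discount factor 1/(1+y/m)^(m*t), PV):
  t = 1.0000: CF_t = 3.000000, DF = 0.962464, PV = 2.887392
  t = 2.0000: CF_t = 3.000000, DF = 0.926337, PV = 2.779010
  t = 3.0000: CF_t = 103.000000, DF = 0.891566, PV = 91.831268
Price P = sum_t PV_t = 97.497670
First compute Macaulay numerator sum_t t * PV_t:
  t * PV_t at t = 1.0000: 2.887392
  t * PV_t at t = 2.0000: 5.558021
  t * PV_t at t = 3.0000: 275.493805
Macaulay duration D = 283.939217 / 97.497670 = 2.912267
Modified duration = D / (1 + y/m) = 2.912267 / (1 + 0.039000) = 2.802952


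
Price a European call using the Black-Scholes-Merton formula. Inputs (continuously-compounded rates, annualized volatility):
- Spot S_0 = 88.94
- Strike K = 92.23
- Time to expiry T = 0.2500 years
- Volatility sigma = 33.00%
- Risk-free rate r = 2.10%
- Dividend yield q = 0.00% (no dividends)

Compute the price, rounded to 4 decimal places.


Answer: Price = 4.6414

Derivation:
d1 = (ln(S/K) + (r - q + 0.5*sigma^2) * T) / (sigma * sqrt(T)) = -0.10582407
d2 = d1 - sigma * sqrt(T) = -0.27082407
exp(-rT) = 0.99476376; exp(-qT) = 1.00000000
C = S_0 * exp(-qT) * N(d1) - K * exp(-rT) * N(d2)
N(d1) = 0.45786097; N(d2) = 0.39326317
C = 88.9400 * 1.00000000 * 0.45786097 - 92.2300 * 0.99476376 * 0.39326317 = 4.6414
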